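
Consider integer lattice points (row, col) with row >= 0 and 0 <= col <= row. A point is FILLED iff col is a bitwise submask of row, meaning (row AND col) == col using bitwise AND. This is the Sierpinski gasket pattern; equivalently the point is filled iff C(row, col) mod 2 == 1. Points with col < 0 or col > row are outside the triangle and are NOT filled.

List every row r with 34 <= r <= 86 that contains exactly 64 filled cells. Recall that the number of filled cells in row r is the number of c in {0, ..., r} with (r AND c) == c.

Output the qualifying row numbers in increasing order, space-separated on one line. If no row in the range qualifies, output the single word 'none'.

Row r has 2^popcount(r) filled cells, so we need popcount(r) = log2(64) = 6.
Scan r = 34..86 and keep those with exactly 6 one-bits:
r=34=100010 popcount=2 -> skip
r=35=100011 popcount=3 -> skip
r=36=100100 popcount=2 -> skip
r=37=100101 popcount=3 -> skip
r=38=100110 popcount=3 -> skip
r=39=100111 popcount=4 -> skip
r=40=101000 popcount=2 -> skip
r=41=101001 popcount=3 -> skip
r=42=101010 popcount=3 -> skip
r=43=101011 popcount=4 -> skip
r=44=101100 popcount=3 -> skip
r=45=101101 popcount=4 -> skip
r=46=101110 popcount=4 -> skip
r=47=101111 popcount=5 -> skip
r=48=110000 popcount=2 -> skip
r=49=110001 popcount=3 -> skip
r=50=110010 popcount=3 -> skip
r=51=110011 popcount=4 -> skip
r=52=110100 popcount=3 -> skip
r=53=110101 popcount=4 -> skip
r=54=110110 popcount=4 -> skip
r=55=110111 popcount=5 -> skip
r=56=111000 popcount=3 -> skip
r=57=111001 popcount=4 -> skip
r=58=111010 popcount=4 -> skip
r=59=111011 popcount=5 -> skip
r=60=111100 popcount=4 -> skip
r=61=111101 popcount=5 -> skip
r=62=111110 popcount=5 -> skip
r=63=111111 popcount=6 -> KEEP
r=64=1000000 popcount=1 -> skip
r=65=1000001 popcount=2 -> skip
r=66=1000010 popcount=2 -> skip
r=67=1000011 popcount=3 -> skip
r=68=1000100 popcount=2 -> skip
r=69=1000101 popcount=3 -> skip
r=70=1000110 popcount=3 -> skip
r=71=1000111 popcount=4 -> skip
r=72=1001000 popcount=2 -> skip
r=73=1001001 popcount=3 -> skip
r=74=1001010 popcount=3 -> skip
r=75=1001011 popcount=4 -> skip
r=76=1001100 popcount=3 -> skip
r=77=1001101 popcount=4 -> skip
r=78=1001110 popcount=4 -> skip
r=79=1001111 popcount=5 -> skip
r=80=1010000 popcount=2 -> skip
r=81=1010001 popcount=3 -> skip
r=82=1010010 popcount=3 -> skip
r=83=1010011 popcount=4 -> skip
r=84=1010100 popcount=3 -> skip
r=85=1010101 popcount=4 -> skip
r=86=1010110 popcount=4 -> skip
Kept rows: 63

Answer: 63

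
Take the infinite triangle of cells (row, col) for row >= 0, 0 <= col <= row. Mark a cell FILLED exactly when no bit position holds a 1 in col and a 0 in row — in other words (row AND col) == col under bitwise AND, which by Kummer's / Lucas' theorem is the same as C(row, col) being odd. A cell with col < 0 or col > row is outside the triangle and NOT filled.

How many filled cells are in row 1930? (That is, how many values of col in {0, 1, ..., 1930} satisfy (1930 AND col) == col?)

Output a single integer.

1930 in binary = 11110001010
popcount(1930) = number of 1-bits in 11110001010 = 6
A col c satisfies (1930 AND c) == c iff every set bit of c is also set in 1930; each of the 6 set bits of 1930 can independently be on or off in c.
count = 2^6 = 64

Answer: 64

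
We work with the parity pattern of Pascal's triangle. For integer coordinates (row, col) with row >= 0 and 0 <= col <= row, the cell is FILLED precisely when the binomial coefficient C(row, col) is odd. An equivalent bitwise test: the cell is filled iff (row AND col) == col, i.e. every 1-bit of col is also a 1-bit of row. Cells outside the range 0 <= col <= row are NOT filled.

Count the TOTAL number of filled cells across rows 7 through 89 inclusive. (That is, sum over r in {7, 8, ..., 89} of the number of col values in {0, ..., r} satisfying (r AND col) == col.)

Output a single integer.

Answer: 1004

Derivation:
r7=111 pc3: +8 =8
r8=1000 pc1: +2 =10
r9=1001 pc2: +4 =14
r10=1010 pc2: +4 =18
r11=1011 pc3: +8 =26
r12=1100 pc2: +4 =30
r13=1101 pc3: +8 =38
r14=1110 pc3: +8 =46
r15=1111 pc4: +16 =62
r16=10000 pc1: +2 =64
r17=10001 pc2: +4 =68
r18=10010 pc2: +4 =72
r19=10011 pc3: +8 =80
r20=10100 pc2: +4 =84
r21=10101 pc3: +8 =92
r22=10110 pc3: +8 =100
r23=10111 pc4: +16 =116
r24=11000 pc2: +4 =120
r25=11001 pc3: +8 =128
r26=11010 pc3: +8 =136
r27=11011 pc4: +16 =152
r28=11100 pc3: +8 =160
r29=11101 pc4: +16 =176
r30=11110 pc4: +16 =192
r31=11111 pc5: +32 =224
r32=100000 pc1: +2 =226
r33=100001 pc2: +4 =230
r34=100010 pc2: +4 =234
r35=100011 pc3: +8 =242
r36=100100 pc2: +4 =246
r37=100101 pc3: +8 =254
r38=100110 pc3: +8 =262
r39=100111 pc4: +16 =278
r40=101000 pc2: +4 =282
r41=101001 pc3: +8 =290
r42=101010 pc3: +8 =298
r43=101011 pc4: +16 =314
r44=101100 pc3: +8 =322
r45=101101 pc4: +16 =338
r46=101110 pc4: +16 =354
r47=101111 pc5: +32 =386
r48=110000 pc2: +4 =390
r49=110001 pc3: +8 =398
r50=110010 pc3: +8 =406
r51=110011 pc4: +16 =422
r52=110100 pc3: +8 =430
r53=110101 pc4: +16 =446
r54=110110 pc4: +16 =462
r55=110111 pc5: +32 =494
r56=111000 pc3: +8 =502
r57=111001 pc4: +16 =518
r58=111010 pc4: +16 =534
r59=111011 pc5: +32 =566
r60=111100 pc4: +16 =582
r61=111101 pc5: +32 =614
r62=111110 pc5: +32 =646
r63=111111 pc6: +64 =710
r64=1000000 pc1: +2 =712
r65=1000001 pc2: +4 =716
r66=1000010 pc2: +4 =720
r67=1000011 pc3: +8 =728
r68=1000100 pc2: +4 =732
r69=1000101 pc3: +8 =740
r70=1000110 pc3: +8 =748
r71=1000111 pc4: +16 =764
r72=1001000 pc2: +4 =768
r73=1001001 pc3: +8 =776
r74=1001010 pc3: +8 =784
r75=1001011 pc4: +16 =800
r76=1001100 pc3: +8 =808
r77=1001101 pc4: +16 =824
r78=1001110 pc4: +16 =840
r79=1001111 pc5: +32 =872
r80=1010000 pc2: +4 =876
r81=1010001 pc3: +8 =884
r82=1010010 pc3: +8 =892
r83=1010011 pc4: +16 =908
r84=1010100 pc3: +8 =916
r85=1010101 pc4: +16 =932
r86=1010110 pc4: +16 =948
r87=1010111 pc5: +32 =980
r88=1011000 pc3: +8 =988
r89=1011001 pc4: +16 =1004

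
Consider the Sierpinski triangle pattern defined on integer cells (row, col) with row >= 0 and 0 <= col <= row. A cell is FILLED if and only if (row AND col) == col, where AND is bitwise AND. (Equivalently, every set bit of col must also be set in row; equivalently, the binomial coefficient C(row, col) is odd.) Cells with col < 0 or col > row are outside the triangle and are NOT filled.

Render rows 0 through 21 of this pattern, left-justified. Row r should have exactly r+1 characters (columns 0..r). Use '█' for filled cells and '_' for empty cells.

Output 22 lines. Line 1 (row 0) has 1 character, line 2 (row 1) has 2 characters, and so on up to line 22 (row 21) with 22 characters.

Answer: █
██
█_█
████
█___█
██__██
█_█_█_█
████████
█_______█
██______██
█_█_____█_█
████____████
█___█___█___█
██__██__██__██
█_█_█_█_█_█_█_█
████████████████
█_______________█
██______________██
█_█_____________█_█
████____________████
█___█___________█___█
██__██__________██__██

Derivation:
r0=0: █
r1=1: ██
r2=10: █_█
r3=11: ████
r4=100: █___█
r5=101: ██__██
r6=110: █_█_█_█
r7=111: ████████
r8=1000: █_______█
r9=1001: ██______██
r10=1010: █_█_____█_█
r11=1011: ████____████
r12=1100: █___█___█___█
r13=1101: ██__██__██__██
r14=1110: █_█_█_█_█_█_█_█
r15=1111: ████████████████
r16=10000: █_______________█
r17=10001: ██______________██
r18=10010: █_█_____________█_█
r19=10011: ████____________████
r20=10100: █___█___________█___█
r21=10101: ██__██__________██__██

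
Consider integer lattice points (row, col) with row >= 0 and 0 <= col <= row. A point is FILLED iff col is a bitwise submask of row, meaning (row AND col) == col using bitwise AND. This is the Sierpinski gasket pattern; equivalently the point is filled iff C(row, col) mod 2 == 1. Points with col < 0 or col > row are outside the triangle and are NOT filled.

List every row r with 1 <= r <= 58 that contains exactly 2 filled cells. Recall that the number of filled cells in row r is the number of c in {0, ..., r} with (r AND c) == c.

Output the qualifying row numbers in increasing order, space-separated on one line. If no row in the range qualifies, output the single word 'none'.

Row r has 2^popcount(r) filled cells, so we need popcount(r) = log2(2) = 1.
Scan r = 1..58 and keep those with exactly 1 one-bits:
r=1=1 popcount=1 -> KEEP
r=2=10 popcount=1 -> KEEP
r=3=11 popcount=2 -> skip
r=4=100 popcount=1 -> KEEP
r=5=101 popcount=2 -> skip
r=6=110 popcount=2 -> skip
r=7=111 popcount=3 -> skip
r=8=1000 popcount=1 -> KEEP
r=9=1001 popcount=2 -> skip
r=10=1010 popcount=2 -> skip
r=11=1011 popcount=3 -> skip
r=12=1100 popcount=2 -> skip
r=13=1101 popcount=3 -> skip
r=14=1110 popcount=3 -> skip
r=15=1111 popcount=4 -> skip
r=16=10000 popcount=1 -> KEEP
r=17=10001 popcount=2 -> skip
r=18=10010 popcount=2 -> skip
r=19=10011 popcount=3 -> skip
r=20=10100 popcount=2 -> skip
r=21=10101 popcount=3 -> skip
r=22=10110 popcount=3 -> skip
r=23=10111 popcount=4 -> skip
r=24=11000 popcount=2 -> skip
r=25=11001 popcount=3 -> skip
r=26=11010 popcount=3 -> skip
r=27=11011 popcount=4 -> skip
r=28=11100 popcount=3 -> skip
r=29=11101 popcount=4 -> skip
r=30=11110 popcount=4 -> skip
r=31=11111 popcount=5 -> skip
r=32=100000 popcount=1 -> KEEP
r=33=100001 popcount=2 -> skip
r=34=100010 popcount=2 -> skip
r=35=100011 popcount=3 -> skip
r=36=100100 popcount=2 -> skip
r=37=100101 popcount=3 -> skip
r=38=100110 popcount=3 -> skip
r=39=100111 popcount=4 -> skip
r=40=101000 popcount=2 -> skip
r=41=101001 popcount=3 -> skip
r=42=101010 popcount=3 -> skip
r=43=101011 popcount=4 -> skip
r=44=101100 popcount=3 -> skip
r=45=101101 popcount=4 -> skip
r=46=101110 popcount=4 -> skip
r=47=101111 popcount=5 -> skip
r=48=110000 popcount=2 -> skip
r=49=110001 popcount=3 -> skip
r=50=110010 popcount=3 -> skip
r=51=110011 popcount=4 -> skip
r=52=110100 popcount=3 -> skip
r=53=110101 popcount=4 -> skip
r=54=110110 popcount=4 -> skip
r=55=110111 popcount=5 -> skip
r=56=111000 popcount=3 -> skip
r=57=111001 popcount=4 -> skip
r=58=111010 popcount=4 -> skip
Kept rows: 1 2 4 8 16 32

Answer: 1 2 4 8 16 32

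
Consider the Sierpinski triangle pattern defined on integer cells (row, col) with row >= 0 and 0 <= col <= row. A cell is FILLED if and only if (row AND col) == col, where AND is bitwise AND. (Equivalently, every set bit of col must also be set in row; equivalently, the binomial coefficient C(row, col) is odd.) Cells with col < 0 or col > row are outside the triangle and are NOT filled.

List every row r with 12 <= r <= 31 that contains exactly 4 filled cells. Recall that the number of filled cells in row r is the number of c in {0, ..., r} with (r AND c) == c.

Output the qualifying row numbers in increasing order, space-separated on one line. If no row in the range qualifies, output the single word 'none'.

Row r has 2^popcount(r) filled cells, so we need popcount(r) = log2(4) = 2.
Scan r = 12..31 and keep those with exactly 2 one-bits:
r=12=1100 popcount=2 -> KEEP
r=13=1101 popcount=3 -> skip
r=14=1110 popcount=3 -> skip
r=15=1111 popcount=4 -> skip
r=16=10000 popcount=1 -> skip
r=17=10001 popcount=2 -> KEEP
r=18=10010 popcount=2 -> KEEP
r=19=10011 popcount=3 -> skip
r=20=10100 popcount=2 -> KEEP
r=21=10101 popcount=3 -> skip
r=22=10110 popcount=3 -> skip
r=23=10111 popcount=4 -> skip
r=24=11000 popcount=2 -> KEEP
r=25=11001 popcount=3 -> skip
r=26=11010 popcount=3 -> skip
r=27=11011 popcount=4 -> skip
r=28=11100 popcount=3 -> skip
r=29=11101 popcount=4 -> skip
r=30=11110 popcount=4 -> skip
r=31=11111 popcount=5 -> skip
Kept rows: 12 17 18 20 24

Answer: 12 17 18 20 24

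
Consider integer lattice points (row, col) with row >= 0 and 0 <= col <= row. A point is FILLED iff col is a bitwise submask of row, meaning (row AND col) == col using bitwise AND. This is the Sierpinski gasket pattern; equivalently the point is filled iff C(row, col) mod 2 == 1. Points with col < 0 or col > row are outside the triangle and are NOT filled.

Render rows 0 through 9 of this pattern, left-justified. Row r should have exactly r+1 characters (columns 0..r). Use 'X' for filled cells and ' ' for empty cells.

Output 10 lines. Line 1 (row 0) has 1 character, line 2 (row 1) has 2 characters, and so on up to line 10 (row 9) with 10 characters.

r0=0: X
r1=1: XX
r2=10: X X
r3=11: XXXX
r4=100: X   X
r5=101: XX  XX
r6=110: X X X X
r7=111: XXXXXXXX
r8=1000: X       X
r9=1001: XX      XX

Answer: X
XX
X X
XXXX
X   X
XX  XX
X X X X
XXXXXXXX
X       X
XX      XX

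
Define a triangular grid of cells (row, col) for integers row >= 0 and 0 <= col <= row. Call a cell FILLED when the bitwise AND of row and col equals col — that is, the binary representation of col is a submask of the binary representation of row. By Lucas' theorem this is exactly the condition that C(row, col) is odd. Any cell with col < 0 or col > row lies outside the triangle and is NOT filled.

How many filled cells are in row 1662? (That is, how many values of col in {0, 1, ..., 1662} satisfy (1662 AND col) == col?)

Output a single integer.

Answer: 256

Derivation:
1662 in binary = 11001111110
popcount(1662) = number of 1-bits in 11001111110 = 8
A col c satisfies (1662 AND c) == c iff every set bit of c is also set in 1662; each of the 8 set bits of 1662 can independently be on or off in c.
count = 2^8 = 256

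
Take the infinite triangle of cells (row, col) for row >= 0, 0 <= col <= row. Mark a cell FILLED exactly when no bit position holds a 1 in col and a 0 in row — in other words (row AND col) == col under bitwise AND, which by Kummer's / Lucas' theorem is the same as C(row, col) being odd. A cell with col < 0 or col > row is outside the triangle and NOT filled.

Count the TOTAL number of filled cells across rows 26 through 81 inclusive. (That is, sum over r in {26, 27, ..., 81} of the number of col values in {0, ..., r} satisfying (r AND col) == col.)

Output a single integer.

r26=11010 pc3: +8 =8
r27=11011 pc4: +16 =24
r28=11100 pc3: +8 =32
r29=11101 pc4: +16 =48
r30=11110 pc4: +16 =64
r31=11111 pc5: +32 =96
r32=100000 pc1: +2 =98
r33=100001 pc2: +4 =102
r34=100010 pc2: +4 =106
r35=100011 pc3: +8 =114
r36=100100 pc2: +4 =118
r37=100101 pc3: +8 =126
r38=100110 pc3: +8 =134
r39=100111 pc4: +16 =150
r40=101000 pc2: +4 =154
r41=101001 pc3: +8 =162
r42=101010 pc3: +8 =170
r43=101011 pc4: +16 =186
r44=101100 pc3: +8 =194
r45=101101 pc4: +16 =210
r46=101110 pc4: +16 =226
r47=101111 pc5: +32 =258
r48=110000 pc2: +4 =262
r49=110001 pc3: +8 =270
r50=110010 pc3: +8 =278
r51=110011 pc4: +16 =294
r52=110100 pc3: +8 =302
r53=110101 pc4: +16 =318
r54=110110 pc4: +16 =334
r55=110111 pc5: +32 =366
r56=111000 pc3: +8 =374
r57=111001 pc4: +16 =390
r58=111010 pc4: +16 =406
r59=111011 pc5: +32 =438
r60=111100 pc4: +16 =454
r61=111101 pc5: +32 =486
r62=111110 pc5: +32 =518
r63=111111 pc6: +64 =582
r64=1000000 pc1: +2 =584
r65=1000001 pc2: +4 =588
r66=1000010 pc2: +4 =592
r67=1000011 pc3: +8 =600
r68=1000100 pc2: +4 =604
r69=1000101 pc3: +8 =612
r70=1000110 pc3: +8 =620
r71=1000111 pc4: +16 =636
r72=1001000 pc2: +4 =640
r73=1001001 pc3: +8 =648
r74=1001010 pc3: +8 =656
r75=1001011 pc4: +16 =672
r76=1001100 pc3: +8 =680
r77=1001101 pc4: +16 =696
r78=1001110 pc4: +16 =712
r79=1001111 pc5: +32 =744
r80=1010000 pc2: +4 =748
r81=1010001 pc3: +8 =756

Answer: 756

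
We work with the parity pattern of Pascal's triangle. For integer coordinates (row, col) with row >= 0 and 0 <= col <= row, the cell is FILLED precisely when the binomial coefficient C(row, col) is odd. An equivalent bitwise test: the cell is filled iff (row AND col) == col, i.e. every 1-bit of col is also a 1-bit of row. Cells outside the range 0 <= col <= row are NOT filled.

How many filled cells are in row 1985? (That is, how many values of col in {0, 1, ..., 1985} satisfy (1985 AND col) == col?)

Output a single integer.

Answer: 64

Derivation:
1985 in binary = 11111000001
popcount(1985) = number of 1-bits in 11111000001 = 6
A col c satisfies (1985 AND c) == c iff every set bit of c is also set in 1985; each of the 6 set bits of 1985 can independently be on or off in c.
count = 2^6 = 64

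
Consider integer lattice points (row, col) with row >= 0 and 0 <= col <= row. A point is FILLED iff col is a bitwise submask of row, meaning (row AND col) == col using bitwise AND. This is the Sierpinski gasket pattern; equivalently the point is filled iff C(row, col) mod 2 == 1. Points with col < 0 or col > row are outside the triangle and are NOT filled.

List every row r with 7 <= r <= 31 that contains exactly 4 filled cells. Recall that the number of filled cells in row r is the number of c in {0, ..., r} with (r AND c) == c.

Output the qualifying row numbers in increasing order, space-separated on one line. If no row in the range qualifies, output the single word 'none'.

Row r has 2^popcount(r) filled cells, so we need popcount(r) = log2(4) = 2.
Scan r = 7..31 and keep those with exactly 2 one-bits:
r=7=111 popcount=3 -> skip
r=8=1000 popcount=1 -> skip
r=9=1001 popcount=2 -> KEEP
r=10=1010 popcount=2 -> KEEP
r=11=1011 popcount=3 -> skip
r=12=1100 popcount=2 -> KEEP
r=13=1101 popcount=3 -> skip
r=14=1110 popcount=3 -> skip
r=15=1111 popcount=4 -> skip
r=16=10000 popcount=1 -> skip
r=17=10001 popcount=2 -> KEEP
r=18=10010 popcount=2 -> KEEP
r=19=10011 popcount=3 -> skip
r=20=10100 popcount=2 -> KEEP
r=21=10101 popcount=3 -> skip
r=22=10110 popcount=3 -> skip
r=23=10111 popcount=4 -> skip
r=24=11000 popcount=2 -> KEEP
r=25=11001 popcount=3 -> skip
r=26=11010 popcount=3 -> skip
r=27=11011 popcount=4 -> skip
r=28=11100 popcount=3 -> skip
r=29=11101 popcount=4 -> skip
r=30=11110 popcount=4 -> skip
r=31=11111 popcount=5 -> skip
Kept rows: 9 10 12 17 18 20 24

Answer: 9 10 12 17 18 20 24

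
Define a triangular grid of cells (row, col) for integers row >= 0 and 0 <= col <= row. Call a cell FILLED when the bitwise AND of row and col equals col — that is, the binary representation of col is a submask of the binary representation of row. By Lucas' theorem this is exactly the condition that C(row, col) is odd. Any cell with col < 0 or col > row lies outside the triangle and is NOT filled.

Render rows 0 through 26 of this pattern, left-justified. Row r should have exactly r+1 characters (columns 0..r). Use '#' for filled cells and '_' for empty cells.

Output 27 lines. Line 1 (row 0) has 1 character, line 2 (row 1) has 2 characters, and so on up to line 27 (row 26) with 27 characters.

r0=0: #
r1=1: ##
r2=10: #_#
r3=11: ####
r4=100: #___#
r5=101: ##__##
r6=110: #_#_#_#
r7=111: ########
r8=1000: #_______#
r9=1001: ##______##
r10=1010: #_#_____#_#
r11=1011: ####____####
r12=1100: #___#___#___#
r13=1101: ##__##__##__##
r14=1110: #_#_#_#_#_#_#_#
r15=1111: ################
r16=10000: #_______________#
r17=10001: ##______________##
r18=10010: #_#_____________#_#
r19=10011: ####____________####
r20=10100: #___#___________#___#
r21=10101: ##__##__________##__##
r22=10110: #_#_#_#_________#_#_#_#
r23=10111: ########________########
r24=11000: #_______#_______#_______#
r25=11001: ##______##______##______##
r26=11010: #_#_____#_#_____#_#_____#_#

Answer: #
##
#_#
####
#___#
##__##
#_#_#_#
########
#_______#
##______##
#_#_____#_#
####____####
#___#___#___#
##__##__##__##
#_#_#_#_#_#_#_#
################
#_______________#
##______________##
#_#_____________#_#
####____________####
#___#___________#___#
##__##__________##__##
#_#_#_#_________#_#_#_#
########________########
#_______#_______#_______#
##______##______##______##
#_#_____#_#_____#_#_____#_#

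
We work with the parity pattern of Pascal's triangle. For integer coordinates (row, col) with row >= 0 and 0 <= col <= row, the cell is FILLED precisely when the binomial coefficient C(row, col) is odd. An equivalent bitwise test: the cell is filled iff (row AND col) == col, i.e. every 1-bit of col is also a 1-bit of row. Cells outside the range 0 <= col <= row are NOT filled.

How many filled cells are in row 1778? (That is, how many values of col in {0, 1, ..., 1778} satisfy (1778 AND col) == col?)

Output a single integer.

1778 in binary = 11011110010
popcount(1778) = number of 1-bits in 11011110010 = 7
A col c satisfies (1778 AND c) == c iff every set bit of c is also set in 1778; each of the 7 set bits of 1778 can independently be on or off in c.
count = 2^7 = 128

Answer: 128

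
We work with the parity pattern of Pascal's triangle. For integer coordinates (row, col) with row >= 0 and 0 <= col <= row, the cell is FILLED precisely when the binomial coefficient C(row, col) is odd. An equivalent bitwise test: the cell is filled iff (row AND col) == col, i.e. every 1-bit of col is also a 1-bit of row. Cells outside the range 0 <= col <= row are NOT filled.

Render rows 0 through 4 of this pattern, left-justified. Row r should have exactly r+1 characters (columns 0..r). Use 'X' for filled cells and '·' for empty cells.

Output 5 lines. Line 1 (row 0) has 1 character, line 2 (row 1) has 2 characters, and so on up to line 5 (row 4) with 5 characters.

Answer: X
XX
X·X
XXXX
X···X

Derivation:
r0=0: X
r1=1: XX
r2=10: X·X
r3=11: XXXX
r4=100: X···X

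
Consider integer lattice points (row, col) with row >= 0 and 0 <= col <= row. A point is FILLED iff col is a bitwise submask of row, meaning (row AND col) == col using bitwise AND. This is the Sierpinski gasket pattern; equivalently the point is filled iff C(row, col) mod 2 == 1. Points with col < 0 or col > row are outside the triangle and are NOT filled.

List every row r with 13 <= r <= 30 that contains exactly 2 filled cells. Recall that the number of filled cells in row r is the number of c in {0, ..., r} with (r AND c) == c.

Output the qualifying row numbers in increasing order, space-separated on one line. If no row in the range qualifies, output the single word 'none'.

Row r has 2^popcount(r) filled cells, so we need popcount(r) = log2(2) = 1.
Scan r = 13..30 and keep those with exactly 1 one-bits:
r=13=1101 popcount=3 -> skip
r=14=1110 popcount=3 -> skip
r=15=1111 popcount=4 -> skip
r=16=10000 popcount=1 -> KEEP
r=17=10001 popcount=2 -> skip
r=18=10010 popcount=2 -> skip
r=19=10011 popcount=3 -> skip
r=20=10100 popcount=2 -> skip
r=21=10101 popcount=3 -> skip
r=22=10110 popcount=3 -> skip
r=23=10111 popcount=4 -> skip
r=24=11000 popcount=2 -> skip
r=25=11001 popcount=3 -> skip
r=26=11010 popcount=3 -> skip
r=27=11011 popcount=4 -> skip
r=28=11100 popcount=3 -> skip
r=29=11101 popcount=4 -> skip
r=30=11110 popcount=4 -> skip
Kept rows: 16

Answer: 16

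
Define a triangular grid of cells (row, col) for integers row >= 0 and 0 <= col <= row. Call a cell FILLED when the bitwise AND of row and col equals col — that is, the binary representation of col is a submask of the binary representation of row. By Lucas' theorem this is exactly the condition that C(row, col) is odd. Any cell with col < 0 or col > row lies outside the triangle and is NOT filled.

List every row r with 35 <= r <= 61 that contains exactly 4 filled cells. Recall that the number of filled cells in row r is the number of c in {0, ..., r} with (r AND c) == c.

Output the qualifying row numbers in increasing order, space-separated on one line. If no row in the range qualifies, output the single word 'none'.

Answer: 36 40 48

Derivation:
Row r has 2^popcount(r) filled cells, so we need popcount(r) = log2(4) = 2.
Scan r = 35..61 and keep those with exactly 2 one-bits:
r=35=100011 popcount=3 -> skip
r=36=100100 popcount=2 -> KEEP
r=37=100101 popcount=3 -> skip
r=38=100110 popcount=3 -> skip
r=39=100111 popcount=4 -> skip
r=40=101000 popcount=2 -> KEEP
r=41=101001 popcount=3 -> skip
r=42=101010 popcount=3 -> skip
r=43=101011 popcount=4 -> skip
r=44=101100 popcount=3 -> skip
r=45=101101 popcount=4 -> skip
r=46=101110 popcount=4 -> skip
r=47=101111 popcount=5 -> skip
r=48=110000 popcount=2 -> KEEP
r=49=110001 popcount=3 -> skip
r=50=110010 popcount=3 -> skip
r=51=110011 popcount=4 -> skip
r=52=110100 popcount=3 -> skip
r=53=110101 popcount=4 -> skip
r=54=110110 popcount=4 -> skip
r=55=110111 popcount=5 -> skip
r=56=111000 popcount=3 -> skip
r=57=111001 popcount=4 -> skip
r=58=111010 popcount=4 -> skip
r=59=111011 popcount=5 -> skip
r=60=111100 popcount=4 -> skip
r=61=111101 popcount=5 -> skip
Kept rows: 36 40 48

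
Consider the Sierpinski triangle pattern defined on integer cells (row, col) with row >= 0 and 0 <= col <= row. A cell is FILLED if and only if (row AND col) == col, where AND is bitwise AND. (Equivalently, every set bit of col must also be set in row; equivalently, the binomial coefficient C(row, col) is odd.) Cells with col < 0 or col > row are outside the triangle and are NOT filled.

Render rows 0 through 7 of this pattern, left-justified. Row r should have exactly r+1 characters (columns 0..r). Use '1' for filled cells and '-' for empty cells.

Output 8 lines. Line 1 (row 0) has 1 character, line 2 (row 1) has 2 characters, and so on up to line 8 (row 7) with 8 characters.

r0=0: 1
r1=1: 11
r2=10: 1-1
r3=11: 1111
r4=100: 1---1
r5=101: 11--11
r6=110: 1-1-1-1
r7=111: 11111111

Answer: 1
11
1-1
1111
1---1
11--11
1-1-1-1
11111111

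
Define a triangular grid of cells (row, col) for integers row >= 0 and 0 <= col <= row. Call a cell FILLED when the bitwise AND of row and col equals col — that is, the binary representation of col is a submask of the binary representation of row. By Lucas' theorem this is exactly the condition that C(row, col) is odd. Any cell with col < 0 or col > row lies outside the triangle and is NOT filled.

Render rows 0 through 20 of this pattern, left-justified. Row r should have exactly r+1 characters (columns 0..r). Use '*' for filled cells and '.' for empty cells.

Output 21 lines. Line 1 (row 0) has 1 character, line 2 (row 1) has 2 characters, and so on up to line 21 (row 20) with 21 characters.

r0=0: *
r1=1: **
r2=10: *.*
r3=11: ****
r4=100: *...*
r5=101: **..**
r6=110: *.*.*.*
r7=111: ********
r8=1000: *.......*
r9=1001: **......**
r10=1010: *.*.....*.*
r11=1011: ****....****
r12=1100: *...*...*...*
r13=1101: **..**..**..**
r14=1110: *.*.*.*.*.*.*.*
r15=1111: ****************
r16=10000: *...............*
r17=10001: **..............**
r18=10010: *.*.............*.*
r19=10011: ****............****
r20=10100: *...*...........*...*

Answer: *
**
*.*
****
*...*
**..**
*.*.*.*
********
*.......*
**......**
*.*.....*.*
****....****
*...*...*...*
**..**..**..**
*.*.*.*.*.*.*.*
****************
*...............*
**..............**
*.*.............*.*
****............****
*...*...........*...*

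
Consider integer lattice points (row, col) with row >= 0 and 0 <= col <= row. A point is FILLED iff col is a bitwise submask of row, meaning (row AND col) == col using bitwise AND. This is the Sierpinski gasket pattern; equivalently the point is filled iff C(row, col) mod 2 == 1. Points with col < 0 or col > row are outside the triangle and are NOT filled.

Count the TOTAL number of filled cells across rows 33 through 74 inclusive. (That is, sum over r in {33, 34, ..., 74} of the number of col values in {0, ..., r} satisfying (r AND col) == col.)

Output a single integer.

r33=100001 pc2: +4 =4
r34=100010 pc2: +4 =8
r35=100011 pc3: +8 =16
r36=100100 pc2: +4 =20
r37=100101 pc3: +8 =28
r38=100110 pc3: +8 =36
r39=100111 pc4: +16 =52
r40=101000 pc2: +4 =56
r41=101001 pc3: +8 =64
r42=101010 pc3: +8 =72
r43=101011 pc4: +16 =88
r44=101100 pc3: +8 =96
r45=101101 pc4: +16 =112
r46=101110 pc4: +16 =128
r47=101111 pc5: +32 =160
r48=110000 pc2: +4 =164
r49=110001 pc3: +8 =172
r50=110010 pc3: +8 =180
r51=110011 pc4: +16 =196
r52=110100 pc3: +8 =204
r53=110101 pc4: +16 =220
r54=110110 pc4: +16 =236
r55=110111 pc5: +32 =268
r56=111000 pc3: +8 =276
r57=111001 pc4: +16 =292
r58=111010 pc4: +16 =308
r59=111011 pc5: +32 =340
r60=111100 pc4: +16 =356
r61=111101 pc5: +32 =388
r62=111110 pc5: +32 =420
r63=111111 pc6: +64 =484
r64=1000000 pc1: +2 =486
r65=1000001 pc2: +4 =490
r66=1000010 pc2: +4 =494
r67=1000011 pc3: +8 =502
r68=1000100 pc2: +4 =506
r69=1000101 pc3: +8 =514
r70=1000110 pc3: +8 =522
r71=1000111 pc4: +16 =538
r72=1001000 pc2: +4 =542
r73=1001001 pc3: +8 =550
r74=1001010 pc3: +8 =558

Answer: 558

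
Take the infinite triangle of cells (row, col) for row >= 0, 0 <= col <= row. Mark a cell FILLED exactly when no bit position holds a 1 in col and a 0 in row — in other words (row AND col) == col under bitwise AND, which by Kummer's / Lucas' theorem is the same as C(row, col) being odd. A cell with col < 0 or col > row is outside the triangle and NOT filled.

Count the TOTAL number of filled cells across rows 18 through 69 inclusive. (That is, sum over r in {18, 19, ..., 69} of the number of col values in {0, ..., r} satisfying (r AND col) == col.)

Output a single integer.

r18=10010 pc2: +4 =4
r19=10011 pc3: +8 =12
r20=10100 pc2: +4 =16
r21=10101 pc3: +8 =24
r22=10110 pc3: +8 =32
r23=10111 pc4: +16 =48
r24=11000 pc2: +4 =52
r25=11001 pc3: +8 =60
r26=11010 pc3: +8 =68
r27=11011 pc4: +16 =84
r28=11100 pc3: +8 =92
r29=11101 pc4: +16 =108
r30=11110 pc4: +16 =124
r31=11111 pc5: +32 =156
r32=100000 pc1: +2 =158
r33=100001 pc2: +4 =162
r34=100010 pc2: +4 =166
r35=100011 pc3: +8 =174
r36=100100 pc2: +4 =178
r37=100101 pc3: +8 =186
r38=100110 pc3: +8 =194
r39=100111 pc4: +16 =210
r40=101000 pc2: +4 =214
r41=101001 pc3: +8 =222
r42=101010 pc3: +8 =230
r43=101011 pc4: +16 =246
r44=101100 pc3: +8 =254
r45=101101 pc4: +16 =270
r46=101110 pc4: +16 =286
r47=101111 pc5: +32 =318
r48=110000 pc2: +4 =322
r49=110001 pc3: +8 =330
r50=110010 pc3: +8 =338
r51=110011 pc4: +16 =354
r52=110100 pc3: +8 =362
r53=110101 pc4: +16 =378
r54=110110 pc4: +16 =394
r55=110111 pc5: +32 =426
r56=111000 pc3: +8 =434
r57=111001 pc4: +16 =450
r58=111010 pc4: +16 =466
r59=111011 pc5: +32 =498
r60=111100 pc4: +16 =514
r61=111101 pc5: +32 =546
r62=111110 pc5: +32 =578
r63=111111 pc6: +64 =642
r64=1000000 pc1: +2 =644
r65=1000001 pc2: +4 =648
r66=1000010 pc2: +4 =652
r67=1000011 pc3: +8 =660
r68=1000100 pc2: +4 =664
r69=1000101 pc3: +8 =672

Answer: 672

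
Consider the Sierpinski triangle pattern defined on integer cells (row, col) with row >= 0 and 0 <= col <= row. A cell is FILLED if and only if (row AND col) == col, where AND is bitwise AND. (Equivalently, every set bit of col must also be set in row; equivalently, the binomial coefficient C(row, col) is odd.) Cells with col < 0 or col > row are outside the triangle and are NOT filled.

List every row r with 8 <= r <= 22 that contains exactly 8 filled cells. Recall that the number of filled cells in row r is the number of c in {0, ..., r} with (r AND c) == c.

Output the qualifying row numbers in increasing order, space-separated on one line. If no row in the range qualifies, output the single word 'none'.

Answer: 11 13 14 19 21 22

Derivation:
Row r has 2^popcount(r) filled cells, so we need popcount(r) = log2(8) = 3.
Scan r = 8..22 and keep those with exactly 3 one-bits:
r=8=1000 popcount=1 -> skip
r=9=1001 popcount=2 -> skip
r=10=1010 popcount=2 -> skip
r=11=1011 popcount=3 -> KEEP
r=12=1100 popcount=2 -> skip
r=13=1101 popcount=3 -> KEEP
r=14=1110 popcount=3 -> KEEP
r=15=1111 popcount=4 -> skip
r=16=10000 popcount=1 -> skip
r=17=10001 popcount=2 -> skip
r=18=10010 popcount=2 -> skip
r=19=10011 popcount=3 -> KEEP
r=20=10100 popcount=2 -> skip
r=21=10101 popcount=3 -> KEEP
r=22=10110 popcount=3 -> KEEP
Kept rows: 11 13 14 19 21 22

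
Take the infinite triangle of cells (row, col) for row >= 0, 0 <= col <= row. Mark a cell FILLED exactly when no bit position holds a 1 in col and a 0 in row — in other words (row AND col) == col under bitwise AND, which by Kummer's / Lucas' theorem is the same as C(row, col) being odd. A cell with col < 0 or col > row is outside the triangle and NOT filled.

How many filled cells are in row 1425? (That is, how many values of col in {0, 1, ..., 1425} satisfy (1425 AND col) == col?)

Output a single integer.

1425 in binary = 10110010001
popcount(1425) = number of 1-bits in 10110010001 = 5
A col c satisfies (1425 AND c) == c iff every set bit of c is also set in 1425; each of the 5 set bits of 1425 can independently be on or off in c.
count = 2^5 = 32

Answer: 32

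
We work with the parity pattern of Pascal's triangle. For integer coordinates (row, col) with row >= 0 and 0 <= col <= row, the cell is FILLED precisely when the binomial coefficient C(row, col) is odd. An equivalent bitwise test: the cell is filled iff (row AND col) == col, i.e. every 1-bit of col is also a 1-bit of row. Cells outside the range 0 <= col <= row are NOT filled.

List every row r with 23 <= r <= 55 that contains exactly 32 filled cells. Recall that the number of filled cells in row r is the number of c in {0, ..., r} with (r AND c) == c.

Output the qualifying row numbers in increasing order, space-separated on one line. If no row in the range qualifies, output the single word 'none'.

Answer: 31 47 55

Derivation:
Row r has 2^popcount(r) filled cells, so we need popcount(r) = log2(32) = 5.
Scan r = 23..55 and keep those with exactly 5 one-bits:
r=23=10111 popcount=4 -> skip
r=24=11000 popcount=2 -> skip
r=25=11001 popcount=3 -> skip
r=26=11010 popcount=3 -> skip
r=27=11011 popcount=4 -> skip
r=28=11100 popcount=3 -> skip
r=29=11101 popcount=4 -> skip
r=30=11110 popcount=4 -> skip
r=31=11111 popcount=5 -> KEEP
r=32=100000 popcount=1 -> skip
r=33=100001 popcount=2 -> skip
r=34=100010 popcount=2 -> skip
r=35=100011 popcount=3 -> skip
r=36=100100 popcount=2 -> skip
r=37=100101 popcount=3 -> skip
r=38=100110 popcount=3 -> skip
r=39=100111 popcount=4 -> skip
r=40=101000 popcount=2 -> skip
r=41=101001 popcount=3 -> skip
r=42=101010 popcount=3 -> skip
r=43=101011 popcount=4 -> skip
r=44=101100 popcount=3 -> skip
r=45=101101 popcount=4 -> skip
r=46=101110 popcount=4 -> skip
r=47=101111 popcount=5 -> KEEP
r=48=110000 popcount=2 -> skip
r=49=110001 popcount=3 -> skip
r=50=110010 popcount=3 -> skip
r=51=110011 popcount=4 -> skip
r=52=110100 popcount=3 -> skip
r=53=110101 popcount=4 -> skip
r=54=110110 popcount=4 -> skip
r=55=110111 popcount=5 -> KEEP
Kept rows: 31 47 55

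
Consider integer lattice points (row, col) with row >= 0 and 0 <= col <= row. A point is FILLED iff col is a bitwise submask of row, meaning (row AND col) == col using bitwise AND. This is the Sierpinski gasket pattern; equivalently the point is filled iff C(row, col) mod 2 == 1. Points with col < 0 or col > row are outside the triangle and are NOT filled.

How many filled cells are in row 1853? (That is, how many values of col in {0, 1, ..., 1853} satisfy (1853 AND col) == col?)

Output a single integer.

1853 in binary = 11100111101
popcount(1853) = number of 1-bits in 11100111101 = 8
A col c satisfies (1853 AND c) == c iff every set bit of c is also set in 1853; each of the 8 set bits of 1853 can independently be on or off in c.
count = 2^8 = 256

Answer: 256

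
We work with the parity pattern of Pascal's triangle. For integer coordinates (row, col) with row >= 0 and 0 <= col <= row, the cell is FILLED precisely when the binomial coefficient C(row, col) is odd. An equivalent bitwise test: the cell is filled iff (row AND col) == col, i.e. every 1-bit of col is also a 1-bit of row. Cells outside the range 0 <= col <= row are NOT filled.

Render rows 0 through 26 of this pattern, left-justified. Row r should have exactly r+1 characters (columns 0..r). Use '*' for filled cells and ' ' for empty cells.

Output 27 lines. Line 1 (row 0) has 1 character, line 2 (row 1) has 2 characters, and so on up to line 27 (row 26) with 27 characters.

r0=0: *
r1=1: **
r2=10: * *
r3=11: ****
r4=100: *   *
r5=101: **  **
r6=110: * * * *
r7=111: ********
r8=1000: *       *
r9=1001: **      **
r10=1010: * *     * *
r11=1011: ****    ****
r12=1100: *   *   *   *
r13=1101: **  **  **  **
r14=1110: * * * * * * * *
r15=1111: ****************
r16=10000: *               *
r17=10001: **              **
r18=10010: * *             * *
r19=10011: ****            ****
r20=10100: *   *           *   *
r21=10101: **  **          **  **
r22=10110: * * * *         * * * *
r23=10111: ********        ********
r24=11000: *       *       *       *
r25=11001: **      **      **      **
r26=11010: * *     * *     * *     * *

Answer: *
**
* *
****
*   *
**  **
* * * *
********
*       *
**      **
* *     * *
****    ****
*   *   *   *
**  **  **  **
* * * * * * * *
****************
*               *
**              **
* *             * *
****            ****
*   *           *   *
**  **          **  **
* * * *         * * * *
********        ********
*       *       *       *
**      **      **      **
* *     * *     * *     * *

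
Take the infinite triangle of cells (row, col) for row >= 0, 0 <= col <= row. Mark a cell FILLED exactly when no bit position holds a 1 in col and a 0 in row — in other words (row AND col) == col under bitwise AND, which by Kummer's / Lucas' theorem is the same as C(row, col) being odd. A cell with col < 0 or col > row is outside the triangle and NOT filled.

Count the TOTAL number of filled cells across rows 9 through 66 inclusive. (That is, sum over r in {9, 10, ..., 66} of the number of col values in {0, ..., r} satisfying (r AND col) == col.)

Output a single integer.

r9=1001 pc2: +4 =4
r10=1010 pc2: +4 =8
r11=1011 pc3: +8 =16
r12=1100 pc2: +4 =20
r13=1101 pc3: +8 =28
r14=1110 pc3: +8 =36
r15=1111 pc4: +16 =52
r16=10000 pc1: +2 =54
r17=10001 pc2: +4 =58
r18=10010 pc2: +4 =62
r19=10011 pc3: +8 =70
r20=10100 pc2: +4 =74
r21=10101 pc3: +8 =82
r22=10110 pc3: +8 =90
r23=10111 pc4: +16 =106
r24=11000 pc2: +4 =110
r25=11001 pc3: +8 =118
r26=11010 pc3: +8 =126
r27=11011 pc4: +16 =142
r28=11100 pc3: +8 =150
r29=11101 pc4: +16 =166
r30=11110 pc4: +16 =182
r31=11111 pc5: +32 =214
r32=100000 pc1: +2 =216
r33=100001 pc2: +4 =220
r34=100010 pc2: +4 =224
r35=100011 pc3: +8 =232
r36=100100 pc2: +4 =236
r37=100101 pc3: +8 =244
r38=100110 pc3: +8 =252
r39=100111 pc4: +16 =268
r40=101000 pc2: +4 =272
r41=101001 pc3: +8 =280
r42=101010 pc3: +8 =288
r43=101011 pc4: +16 =304
r44=101100 pc3: +8 =312
r45=101101 pc4: +16 =328
r46=101110 pc4: +16 =344
r47=101111 pc5: +32 =376
r48=110000 pc2: +4 =380
r49=110001 pc3: +8 =388
r50=110010 pc3: +8 =396
r51=110011 pc4: +16 =412
r52=110100 pc3: +8 =420
r53=110101 pc4: +16 =436
r54=110110 pc4: +16 =452
r55=110111 pc5: +32 =484
r56=111000 pc3: +8 =492
r57=111001 pc4: +16 =508
r58=111010 pc4: +16 =524
r59=111011 pc5: +32 =556
r60=111100 pc4: +16 =572
r61=111101 pc5: +32 =604
r62=111110 pc5: +32 =636
r63=111111 pc6: +64 =700
r64=1000000 pc1: +2 =702
r65=1000001 pc2: +4 =706
r66=1000010 pc2: +4 =710

Answer: 710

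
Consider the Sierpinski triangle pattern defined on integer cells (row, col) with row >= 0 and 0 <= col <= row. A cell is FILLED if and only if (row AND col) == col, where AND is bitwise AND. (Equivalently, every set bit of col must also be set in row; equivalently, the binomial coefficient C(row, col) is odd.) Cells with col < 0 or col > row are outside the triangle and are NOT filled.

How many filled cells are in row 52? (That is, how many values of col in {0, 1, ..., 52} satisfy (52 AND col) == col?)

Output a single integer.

52 in binary = 110100
popcount(52) = number of 1-bits in 110100 = 3
A col c satisfies (52 AND c) == c iff every set bit of c is also set in 52; each of the 3 set bits of 52 can independently be on or off in c.
count = 2^3 = 8

Answer: 8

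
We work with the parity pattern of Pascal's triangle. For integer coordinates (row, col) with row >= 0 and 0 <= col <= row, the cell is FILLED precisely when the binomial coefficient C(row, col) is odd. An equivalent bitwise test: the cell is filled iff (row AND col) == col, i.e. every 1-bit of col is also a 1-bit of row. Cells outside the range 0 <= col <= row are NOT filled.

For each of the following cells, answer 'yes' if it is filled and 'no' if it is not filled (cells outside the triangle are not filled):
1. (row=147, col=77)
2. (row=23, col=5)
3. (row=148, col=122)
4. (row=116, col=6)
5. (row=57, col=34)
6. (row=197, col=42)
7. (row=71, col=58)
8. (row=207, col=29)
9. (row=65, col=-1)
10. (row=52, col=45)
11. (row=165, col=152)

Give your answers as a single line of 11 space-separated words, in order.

Answer: no yes no no no no no no no no no

Derivation:
(147,77): row=0b10010011, col=0b1001101, row AND col = 0b1 = 1; 1 != 77 -> empty
(23,5): row=0b10111, col=0b101, row AND col = 0b101 = 5; 5 == 5 -> filled
(148,122): row=0b10010100, col=0b1111010, row AND col = 0b10000 = 16; 16 != 122 -> empty
(116,6): row=0b1110100, col=0b110, row AND col = 0b100 = 4; 4 != 6 -> empty
(57,34): row=0b111001, col=0b100010, row AND col = 0b100000 = 32; 32 != 34 -> empty
(197,42): row=0b11000101, col=0b101010, row AND col = 0b0 = 0; 0 != 42 -> empty
(71,58): row=0b1000111, col=0b111010, row AND col = 0b10 = 2; 2 != 58 -> empty
(207,29): row=0b11001111, col=0b11101, row AND col = 0b1101 = 13; 13 != 29 -> empty
(65,-1): col outside [0, 65] -> not filled
(52,45): row=0b110100, col=0b101101, row AND col = 0b100100 = 36; 36 != 45 -> empty
(165,152): row=0b10100101, col=0b10011000, row AND col = 0b10000000 = 128; 128 != 152 -> empty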